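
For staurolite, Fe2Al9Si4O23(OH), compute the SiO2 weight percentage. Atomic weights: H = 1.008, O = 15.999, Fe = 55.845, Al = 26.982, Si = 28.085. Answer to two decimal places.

Formula mass = 851.852 g/mol.
4 Si → 4.0000 mol SiO2 per formula unit; M(SiO2) = 60.083, so SiO2 mass = 240.332 g.
240.332/851.852 × 100 = 28.21 wt%.

28.21 wt%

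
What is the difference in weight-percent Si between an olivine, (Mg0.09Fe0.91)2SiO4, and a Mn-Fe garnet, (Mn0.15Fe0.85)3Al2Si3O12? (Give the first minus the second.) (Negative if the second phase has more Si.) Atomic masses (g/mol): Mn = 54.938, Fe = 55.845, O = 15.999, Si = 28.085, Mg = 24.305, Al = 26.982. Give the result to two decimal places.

-2.76 percentage points

First mineral: 28.085 g Si in 198.094 g formula = 14.18 wt% Si.
Second mineral: 84.255 g Si in 497.334 g formula = 16.94 wt% Si.
14.18% − 16.94% gives a difference of -2.76 percentage points.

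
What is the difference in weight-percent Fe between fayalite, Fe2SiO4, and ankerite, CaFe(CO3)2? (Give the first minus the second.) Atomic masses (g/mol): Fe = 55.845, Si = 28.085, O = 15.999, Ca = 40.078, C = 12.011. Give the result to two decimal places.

First mineral: 111.690 g Fe in 203.771 g formula = 54.81 wt% Fe.
Second mineral: 55.845 g Fe in 215.939 g formula = 25.86 wt% Fe.
54.81% − 25.86% gives a difference of 28.95 percentage points.

28.95 percentage points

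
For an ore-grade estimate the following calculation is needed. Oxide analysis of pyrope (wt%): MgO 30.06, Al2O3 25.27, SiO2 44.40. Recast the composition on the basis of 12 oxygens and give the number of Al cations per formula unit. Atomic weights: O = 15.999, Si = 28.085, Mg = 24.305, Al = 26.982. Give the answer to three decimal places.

MgO (M=40.304): mol = 0.74583; Mg = 0.74583, O = 0.74583.
Al2O3 (M=101.961): mol = 0.24784; Al = 0.49568, O = 0.74352.
SiO2 (M=60.083): mol = 0.73898; Si = 0.73898, O = 1.47796.
ΣO = 2.96731; factor = 12/ΣO = 4.04407.
Al apfu = 0.49568 × 4.04407 = 2.005.

2.005 Al apfu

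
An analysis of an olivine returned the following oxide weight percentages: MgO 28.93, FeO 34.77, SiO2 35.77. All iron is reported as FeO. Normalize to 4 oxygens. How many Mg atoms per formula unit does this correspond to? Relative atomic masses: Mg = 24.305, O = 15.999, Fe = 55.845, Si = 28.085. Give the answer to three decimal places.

1.200 Mg apfu

28.93 wt% MgO ÷ 40.304 g/mol = 0.71779 mol, giving 0.71779 Mg and 0.71779 O.
34.77 wt% FeO ÷ 71.844 g/mol = 0.48397 mol, giving 0.48397 Fe and 0.48397 O.
35.77 wt% SiO2 ÷ 60.083 g/mol = 0.59534 mol, giving 0.59534 Si and 1.19068 O.
Oxygen sums to 2.39244; scaling by 4/2.39244 = 1.67193 puts the formula on 4 O.
Mg: 0.71779 × 1.67193 = 1.200 atoms per formula unit.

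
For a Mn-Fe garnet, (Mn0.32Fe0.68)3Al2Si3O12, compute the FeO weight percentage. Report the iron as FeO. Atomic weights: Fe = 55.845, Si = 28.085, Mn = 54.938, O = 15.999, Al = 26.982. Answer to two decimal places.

Formula mass = 496.871 g/mol.
2.04 Fe → 2.0400 mol FeO per formula unit; M(FeO) = 71.844, so FeO mass = 146.562 g.
146.562/496.871 × 100 = 29.50 wt%.

29.50 wt%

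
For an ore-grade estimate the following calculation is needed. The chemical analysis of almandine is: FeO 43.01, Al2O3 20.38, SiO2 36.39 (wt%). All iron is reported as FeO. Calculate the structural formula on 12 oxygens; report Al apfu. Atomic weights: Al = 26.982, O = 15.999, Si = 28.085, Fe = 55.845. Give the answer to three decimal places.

1.991 Al apfu

FeO (M=71.844): mol = 0.59866; Fe = 0.59866, O = 0.59866.
Al2O3 (M=101.961): mol = 0.19988; Al = 0.39976, O = 0.59964.
SiO2 (M=60.083): mol = 0.60566; Si = 0.60566, O = 1.21132.
ΣO = 2.40962; factor = 12/ΣO = 4.98004.
Al apfu = 0.39976 × 4.98004 = 1.991.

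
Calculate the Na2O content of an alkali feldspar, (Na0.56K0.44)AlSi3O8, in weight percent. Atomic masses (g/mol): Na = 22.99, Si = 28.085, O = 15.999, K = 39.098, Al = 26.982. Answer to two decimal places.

6.44 wt%

Formula mass = 269.307 g/mol.
0.56 Na → 0.2800 mol Na2O per formula unit; M(Na2O) = 61.979, so Na2O mass = 17.354 g.
17.354/269.307 × 100 = 6.44 wt%.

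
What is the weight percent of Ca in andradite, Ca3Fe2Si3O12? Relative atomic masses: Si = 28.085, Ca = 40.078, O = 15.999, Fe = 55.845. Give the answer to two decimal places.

23.66 mass %

M(Ca3Fe2Si3O12) = 508.167 g/mol.
Ca contributes 3 × 40.078 = 120.234 g per mole.
120.234/508.167 = 0.2366 → 23.66%.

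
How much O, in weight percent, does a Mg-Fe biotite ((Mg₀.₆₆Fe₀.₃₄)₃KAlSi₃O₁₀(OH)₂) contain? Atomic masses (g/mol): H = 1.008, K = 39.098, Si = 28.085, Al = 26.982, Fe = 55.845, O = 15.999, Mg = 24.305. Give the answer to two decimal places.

Formula mass = 1.98·24.305 + 1.02·55.845 + 1·39.098 + 1·26.982 + 3·28.085 + 12·15.999 + 2·1.008 = 449.425 g/mol, of which 191.988 g is O.
So O makes up 191.988/449.425 = 0.4272 of the mass, i.e. 42.72%.

42.72 weight percent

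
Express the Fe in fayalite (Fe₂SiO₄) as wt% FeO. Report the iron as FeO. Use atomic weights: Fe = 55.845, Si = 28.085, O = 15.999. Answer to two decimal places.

Molar mass of Fe₂SiO₄ = 2*55.845 + 1*28.085 + 4*15.999 = 203.771 g/mol.
Each formula unit contains 2 Fe, equivalent to 2/1 = 2.0000 mol FeO.
M(FeO) = 1×55.845 + 1×15.999 = 71.844 g/mol.
Mass of FeO per formula unit = 2.0000 × 71.844 = 143.688 g.
FeO wt% = 143.688 / 203.771 × 100 = 70.51%.

70.51 wt%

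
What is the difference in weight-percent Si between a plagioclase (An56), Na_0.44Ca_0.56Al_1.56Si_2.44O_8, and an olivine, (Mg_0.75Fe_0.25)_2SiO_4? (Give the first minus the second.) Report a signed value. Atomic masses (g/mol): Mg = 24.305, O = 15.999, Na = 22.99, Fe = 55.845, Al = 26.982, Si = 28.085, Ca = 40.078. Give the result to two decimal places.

Si in Na_0.44Ca_0.56Al_1.56Si_2.44O_8: molar mass 271.171 g/mol; 2.44×28.085 = 68.527 g → 25.27 wt%.
Si in (Mg_0.75Fe_0.25)_2SiO_4: molar mass 156.461 g/mol; 1×28.085 = 28.085 g → 17.95 wt%.
Difference = 25.27 − 17.95 = 7.32 percentage points.

7.32 percentage points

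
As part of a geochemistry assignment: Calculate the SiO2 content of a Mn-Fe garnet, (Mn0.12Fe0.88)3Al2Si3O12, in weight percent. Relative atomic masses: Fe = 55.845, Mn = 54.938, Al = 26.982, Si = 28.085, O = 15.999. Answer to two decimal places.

36.24 wt%

Formula mass = 497.415 g/mol.
3 Si → 3.0000 mol SiO2 per formula unit; M(SiO2) = 60.083, so SiO2 mass = 180.249 g.
180.249/497.415 × 100 = 36.24 wt%.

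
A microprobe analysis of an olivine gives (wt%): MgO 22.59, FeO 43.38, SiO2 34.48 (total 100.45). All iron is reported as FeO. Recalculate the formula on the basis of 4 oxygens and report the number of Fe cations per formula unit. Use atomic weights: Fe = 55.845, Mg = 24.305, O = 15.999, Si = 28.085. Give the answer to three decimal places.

1.045 Fe apfu

MgO: 22.59/40.304 = 0.56049 mol → 0.56049 mol Mg, 0.56049 mol O.
FeO: 43.38/71.844 = 0.60381 mol → 0.60381 mol Fe, 0.60381 mol O.
SiO2: 34.48/60.083 = 0.57387 mol → 0.57387 mol Si, 1.14774 mol O.
Total oxygen = 2.31204 mol. Normalization factor = 4/2.31204 = 1.73007.
Fe per 4 O = 0.60381 × 1.73007 = 1.045.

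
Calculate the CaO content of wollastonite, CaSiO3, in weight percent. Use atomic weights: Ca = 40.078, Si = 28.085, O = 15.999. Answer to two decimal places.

48.28 wt%

Molar mass of CaSiO3 = 1×40.078 + 1×28.085 + 3×15.999 = 116.160 g/mol.
Each formula unit contains 1 Ca, equivalent to 1/1 = 1.0000 mol CaO.
M(CaO) = 1×40.078 + 1×15.999 = 56.077 g/mol.
Mass of CaO per formula unit = 1.0000 × 56.077 = 56.077 g.
CaO wt% = 56.077 / 116.160 × 100 = 48.28%.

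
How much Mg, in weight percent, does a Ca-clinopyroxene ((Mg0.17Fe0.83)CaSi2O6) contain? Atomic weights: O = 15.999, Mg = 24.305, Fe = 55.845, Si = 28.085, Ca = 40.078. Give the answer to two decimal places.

1.70 weight percent

M((Mg0.17Fe0.83)CaSi2O6) = 242.725 g/mol.
Mg contributes 0.17 × 24.305 = 4.132 g per mole.
4.132/242.725 = 0.0170 → 1.70%.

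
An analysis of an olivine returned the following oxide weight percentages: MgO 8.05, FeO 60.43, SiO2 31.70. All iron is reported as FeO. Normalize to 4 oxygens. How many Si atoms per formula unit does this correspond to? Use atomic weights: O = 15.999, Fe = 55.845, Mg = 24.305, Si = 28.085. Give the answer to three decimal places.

MgO: 8.05/40.304 = 0.19973 mol → 0.19973 mol Mg, 0.19973 mol O.
FeO: 60.43/71.844 = 0.84113 mol → 0.84113 mol Fe, 0.84113 mol O.
SiO2: 31.70/60.083 = 0.52760 mol → 0.52760 mol Si, 1.05520 mol O.
Total oxygen = 2.09606 mol. Normalization factor = 4/2.09606 = 1.90834.
Si per 4 O = 0.52760 × 1.90834 = 1.007.

1.007 Si apfu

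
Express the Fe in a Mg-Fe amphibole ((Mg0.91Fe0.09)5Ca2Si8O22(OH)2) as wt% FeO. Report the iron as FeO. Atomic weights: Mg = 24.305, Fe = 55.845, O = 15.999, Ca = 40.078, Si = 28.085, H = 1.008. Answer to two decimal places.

Molar mass of (Mg0.91Fe0.09)5Ca2Si8O22(OH)2 = 4.55*24.305 + 0.45*55.845 + 2*40.078 + 8*28.085 + 24*15.999 + 2*1.008 = 826.546 g/mol.
Each formula unit contains 0.45 Fe, equivalent to 0.45/1 = 0.4500 mol FeO.
M(FeO) = 1×55.845 + 1×15.999 = 71.844 g/mol.
Mass of FeO per formula unit = 0.4500 × 71.844 = 32.330 g.
FeO wt% = 32.330 / 826.546 × 100 = 3.91%.

3.91 wt%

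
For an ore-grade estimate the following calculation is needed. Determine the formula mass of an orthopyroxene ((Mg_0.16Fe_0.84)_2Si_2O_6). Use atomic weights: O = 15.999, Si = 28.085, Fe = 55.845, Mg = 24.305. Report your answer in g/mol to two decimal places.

M = 0.32×24.305 + 1.68×55.845 + 2×28.085 + 6×15.999

253.76 g/mol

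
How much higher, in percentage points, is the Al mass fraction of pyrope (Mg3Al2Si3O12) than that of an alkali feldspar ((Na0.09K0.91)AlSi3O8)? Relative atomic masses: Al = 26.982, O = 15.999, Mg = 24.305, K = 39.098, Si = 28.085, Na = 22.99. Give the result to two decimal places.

M(Mg3Al2Si3O12) = 403.122 g/mol, so wt% Al = 53.964/403.122 × 100 = 13.39%.
M((Na0.09K0.91)AlSi3O8) = 276.877 g/mol, so wt% Al = 26.982/276.877 × 100 = 9.75%.
13.39 − 9.75 = 3.64 pp.

3.64 percentage points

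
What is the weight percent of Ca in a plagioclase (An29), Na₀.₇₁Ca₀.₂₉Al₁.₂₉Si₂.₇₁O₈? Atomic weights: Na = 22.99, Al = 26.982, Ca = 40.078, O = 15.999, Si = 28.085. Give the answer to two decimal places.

4.36 weight percent

Formula mass = 0.71·22.99 + 0.29·40.078 + 1.29·26.982 + 2.71·28.085 + 8·15.999 = 266.855 g/mol, of which 11.623 g is Ca.
So Ca makes up 11.623/266.855 = 0.0436 of the mass, i.e. 4.36%.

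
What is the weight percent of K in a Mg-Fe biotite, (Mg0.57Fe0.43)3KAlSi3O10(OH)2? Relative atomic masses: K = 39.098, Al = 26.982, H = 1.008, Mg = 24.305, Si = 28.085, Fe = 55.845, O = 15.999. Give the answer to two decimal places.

8.54 weight percent

Formula mass = 1.71*24.305 + 1.29*55.845 + 1*39.098 + 1*26.982 + 3*28.085 + 12*15.999 + 2*1.008 = 457.941 g/mol, of which 39.098 g is K.
So K makes up 39.098/457.941 = 0.0854 of the mass, i.e. 8.54%.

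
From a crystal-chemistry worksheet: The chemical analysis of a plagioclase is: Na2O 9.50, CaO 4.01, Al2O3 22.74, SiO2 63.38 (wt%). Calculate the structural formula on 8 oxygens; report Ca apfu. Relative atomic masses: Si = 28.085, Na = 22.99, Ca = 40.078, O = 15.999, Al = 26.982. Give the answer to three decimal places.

9.50 wt% Na2O ÷ 61.979 g/mol = 0.15328 mol, giving 0.30656 Na and 0.15328 O.
4.01 wt% CaO ÷ 56.077 g/mol = 0.07151 mol, giving 0.07151 Ca and 0.07151 O.
22.74 wt% Al2O3 ÷ 101.961 g/mol = 0.22303 mol, giving 0.44606 Al and 0.66909 O.
63.38 wt% SiO2 ÷ 60.083 g/mol = 1.05487 mol, giving 1.05487 Si and 2.10974 O.
Oxygen sums to 3.00362; scaling by 8/3.00362 = 2.66345 puts the formula on 8 O.
Ca: 0.07151 × 2.66345 = 0.190 atoms per formula unit.

0.190 Ca apfu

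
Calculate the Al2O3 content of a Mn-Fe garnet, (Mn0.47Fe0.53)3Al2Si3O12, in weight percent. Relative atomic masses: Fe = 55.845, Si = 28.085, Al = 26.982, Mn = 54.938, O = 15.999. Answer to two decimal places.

20.54 wt%

M((Mn0.47Fe0.53)3Al2Si3O12) = 496.463 g/mol; M(Al2O3) = 101.961 g/mol.
Moles Al2O3 per formula unit = 2 Al ÷ 2 = 1.0000.
Al2O3 fraction = (1.0000 × 101.961) / 496.463 = 101.961/496.463 = 0.2054.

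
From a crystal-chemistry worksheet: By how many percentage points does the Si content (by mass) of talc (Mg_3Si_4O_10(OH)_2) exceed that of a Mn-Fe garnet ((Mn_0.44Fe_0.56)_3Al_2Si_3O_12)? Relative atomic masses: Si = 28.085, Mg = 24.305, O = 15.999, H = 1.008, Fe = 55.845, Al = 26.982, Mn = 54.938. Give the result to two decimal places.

12.65 percentage points

First mineral: 112.340 g Si in 379.259 g formula = 29.62 wt% Si.
Second mineral: 84.255 g Si in 496.545 g formula = 16.97 wt% Si.
29.62% − 16.97% gives a difference of 12.65 percentage points.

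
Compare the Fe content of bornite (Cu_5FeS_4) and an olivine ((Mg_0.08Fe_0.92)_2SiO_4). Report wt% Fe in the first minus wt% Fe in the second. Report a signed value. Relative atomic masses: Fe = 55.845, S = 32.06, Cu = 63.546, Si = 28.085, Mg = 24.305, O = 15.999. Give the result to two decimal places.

-40.58 percentage points

M(Cu_5FeS_4) = 501.815 g/mol, so wt% Fe = 55.845/501.815 × 100 = 11.13%.
M((Mg_0.08Fe_0.92)_2SiO_4) = 198.725 g/mol, so wt% Fe = 102.755/198.725 × 100 = 51.71%.
11.13 − 51.71 = -40.58 pp.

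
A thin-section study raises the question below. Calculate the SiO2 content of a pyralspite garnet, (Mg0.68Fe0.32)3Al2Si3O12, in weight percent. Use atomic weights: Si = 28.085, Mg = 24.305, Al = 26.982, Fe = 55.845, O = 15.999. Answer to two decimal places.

Formula mass = 433.400 g/mol.
3 Si → 3.0000 mol SiO2 per formula unit; M(SiO2) = 60.083, so SiO2 mass = 180.249 g.
180.249/433.400 × 100 = 41.59 wt%.

41.59 wt%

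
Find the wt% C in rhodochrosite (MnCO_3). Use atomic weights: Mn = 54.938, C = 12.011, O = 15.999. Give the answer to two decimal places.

10.45 wt%

Molar mass of MnCO_3: 1*54.938 + 1*12.011 + 3*15.999 = 114.946 g/mol.
Mass of C per formula unit: 1 × 12.011 = 12.011 g.
Weight fraction C = 12.011 / 114.946 = 0.1045.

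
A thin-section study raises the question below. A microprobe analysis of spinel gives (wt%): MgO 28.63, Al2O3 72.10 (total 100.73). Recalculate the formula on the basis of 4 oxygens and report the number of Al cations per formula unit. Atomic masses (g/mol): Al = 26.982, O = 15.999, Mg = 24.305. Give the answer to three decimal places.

28.63 wt% MgO ÷ 40.304 g/mol = 0.71035 mol, giving 0.71035 Mg and 0.71035 O.
72.10 wt% Al2O3 ÷ 101.961 g/mol = 0.70713 mol, giving 1.41426 Al and 2.12139 O.
Oxygen sums to 2.83174; scaling by 4/2.83174 = 1.41256 puts the formula on 4 O.
Al: 1.41426 × 1.41256 = 1.998 atoms per formula unit.

1.998 Al apfu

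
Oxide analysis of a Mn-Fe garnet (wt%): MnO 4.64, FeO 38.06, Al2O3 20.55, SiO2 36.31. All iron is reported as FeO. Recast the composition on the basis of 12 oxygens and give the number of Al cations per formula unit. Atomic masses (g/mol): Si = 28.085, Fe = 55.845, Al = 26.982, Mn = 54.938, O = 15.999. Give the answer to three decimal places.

2.008 Al apfu

MnO (M=70.937): mol = 0.06541; Mn = 0.06541, O = 0.06541.
FeO (M=71.844): mol = 0.52976; Fe = 0.52976, O = 0.52976.
Al2O3 (M=101.961): mol = 0.20155; Al = 0.40310, O = 0.60465.
SiO2 (M=60.083): mol = 0.60433; Si = 0.60433, O = 1.20866.
ΣO = 2.40848; factor = 12/ΣO = 4.98240.
Al apfu = 0.40310 × 4.98240 = 2.008.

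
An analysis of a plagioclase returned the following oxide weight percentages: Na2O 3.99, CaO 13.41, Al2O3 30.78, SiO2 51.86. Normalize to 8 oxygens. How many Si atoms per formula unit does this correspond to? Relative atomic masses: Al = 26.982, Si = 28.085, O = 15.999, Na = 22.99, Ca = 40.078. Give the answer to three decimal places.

Na2O (M=61.979): mol = 0.06438; Na = 0.12876, O = 0.06438.
CaO (M=56.077): mol = 0.23914; Ca = 0.23914, O = 0.23914.
Al2O3 (M=101.961): mol = 0.30188; Al = 0.60376, O = 0.90564.
SiO2 (M=60.083): mol = 0.86314; Si = 0.86314, O = 1.72628.
ΣO = 2.93544; factor = 8/ΣO = 2.72532.
Si apfu = 0.86314 × 2.72532 = 2.352.

2.352 Si apfu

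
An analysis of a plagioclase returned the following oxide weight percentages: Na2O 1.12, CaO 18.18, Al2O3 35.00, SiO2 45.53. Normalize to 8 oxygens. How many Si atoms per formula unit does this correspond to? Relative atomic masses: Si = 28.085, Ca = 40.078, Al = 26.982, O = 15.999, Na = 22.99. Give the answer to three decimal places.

Na2O: 1.12/61.979 = 0.01807 mol → 0.03614 mol Na, 0.01807 mol O.
CaO: 18.18/56.077 = 0.32420 mol → 0.32420 mol Ca, 0.32420 mol O.
Al2O3: 35.00/101.961 = 0.34327 mol → 0.68654 mol Al, 1.02981 mol O.
SiO2: 45.53/60.083 = 0.75779 mol → 0.75779 mol Si, 1.51558 mol O.
Total oxygen = 2.88766 mol. Normalization factor = 8/2.88766 = 2.77041.
Si per 8 O = 0.75779 × 2.77041 = 2.099.

2.099 Si apfu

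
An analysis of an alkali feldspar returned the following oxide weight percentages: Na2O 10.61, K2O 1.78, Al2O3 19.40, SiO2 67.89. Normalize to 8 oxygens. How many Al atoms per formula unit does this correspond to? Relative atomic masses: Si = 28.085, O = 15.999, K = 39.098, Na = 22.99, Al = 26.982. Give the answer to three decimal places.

Na2O (M=61.979): mol = 0.17119; Na = 0.34238, O = 0.17119.
K2O (M=94.195): mol = 0.01890; K = 0.03780, O = 0.01890.
Al2O3 (M=101.961): mol = 0.19027; Al = 0.38054, O = 0.57081.
SiO2 (M=60.083): mol = 1.12994; Si = 1.12994, O = 2.25988.
ΣO = 3.02078; factor = 8/ΣO = 2.64832.
Al apfu = 0.38054 × 2.64832 = 1.008.

1.008 Al apfu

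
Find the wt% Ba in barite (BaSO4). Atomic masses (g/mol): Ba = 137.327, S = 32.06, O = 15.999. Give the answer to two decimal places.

Molar mass of BaSO4: 1*137.327 + 1*32.06 + 4*15.999 = 233.383 g/mol.
Mass of Ba per formula unit: 1 × 137.327 = 137.327 g.
Weight fraction Ba = 137.327 / 233.383 = 0.5884.

58.84 weight percent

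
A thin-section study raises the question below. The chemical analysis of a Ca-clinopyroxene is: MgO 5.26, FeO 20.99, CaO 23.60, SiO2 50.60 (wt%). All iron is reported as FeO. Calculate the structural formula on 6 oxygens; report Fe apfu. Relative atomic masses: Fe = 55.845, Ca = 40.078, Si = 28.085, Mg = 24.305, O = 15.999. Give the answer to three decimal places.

0.693 Fe apfu

MgO: 5.26/40.304 = 0.13051 mol → 0.13051 mol Mg, 0.13051 mol O.
FeO: 20.99/71.844 = 0.29216 mol → 0.29216 mol Fe, 0.29216 mol O.
CaO: 23.60/56.077 = 0.42085 mol → 0.42085 mol Ca, 0.42085 mol O.
SiO2: 50.60/60.083 = 0.84217 mol → 0.84217 mol Si, 1.68434 mol O.
Total oxygen = 2.52786 mol. Normalization factor = 6/2.52786 = 2.37355.
Fe per 6 O = 0.29216 × 2.37355 = 0.693.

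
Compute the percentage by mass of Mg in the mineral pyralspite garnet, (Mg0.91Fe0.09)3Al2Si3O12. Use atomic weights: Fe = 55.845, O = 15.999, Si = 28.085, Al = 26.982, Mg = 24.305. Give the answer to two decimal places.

16.12 weight percent

Molar mass of (Mg0.91Fe0.09)3Al2Si3O12: 2.73·24.305 + 0.27·55.845 + 2·26.982 + 3·28.085 + 12·15.999 = 411.638 g/mol.
Mass of Mg per formula unit: 2.73 × 24.305 = 66.353 g.
Weight fraction Mg = 66.353 / 411.638 = 0.1612.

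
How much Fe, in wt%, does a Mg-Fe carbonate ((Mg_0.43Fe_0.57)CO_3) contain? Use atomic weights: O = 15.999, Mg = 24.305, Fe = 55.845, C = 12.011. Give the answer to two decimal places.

Molar mass of (Mg_0.43Fe_0.57)CO_3: 0.43×24.305 + 0.57×55.845 + 1×12.011 + 3×15.999 = 102.291 g/mol.
Mass of Fe per formula unit: 0.57 × 55.845 = 31.832 g.
Weight fraction Fe = 31.832 / 102.291 = 0.3112.

31.12 wt%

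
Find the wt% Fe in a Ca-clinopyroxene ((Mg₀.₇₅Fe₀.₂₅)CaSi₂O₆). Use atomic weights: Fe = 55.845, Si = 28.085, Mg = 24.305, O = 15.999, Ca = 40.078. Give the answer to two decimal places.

6.22 wt%

M((Mg₀.₇₅Fe₀.₂₅)CaSi₂O₆) = 224.432 g/mol.
Fe contributes 0.25 × 55.845 = 13.961 g per mole.
13.961/224.432 = 0.0622 → 6.22%.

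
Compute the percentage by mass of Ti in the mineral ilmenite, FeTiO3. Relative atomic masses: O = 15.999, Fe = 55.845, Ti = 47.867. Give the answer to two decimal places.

31.55 weight percent

M(FeTiO3) = 151.709 g/mol.
Ti contributes 1 × 47.867 = 47.867 g per mole.
47.867/151.709 = 0.3155 → 31.55%.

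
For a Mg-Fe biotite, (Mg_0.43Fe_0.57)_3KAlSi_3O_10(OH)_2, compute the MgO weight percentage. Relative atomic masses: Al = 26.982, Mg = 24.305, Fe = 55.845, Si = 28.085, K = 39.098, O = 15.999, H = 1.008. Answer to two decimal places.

11.03 wt%

M((Mg_0.43Fe_0.57)_3KAlSi_3O_10(OH)_2) = 471.187 g/mol; M(MgO) = 40.304 g/mol.
Moles MgO per formula unit = 1.29 Mg ÷ 1 = 1.2900.
MgO fraction = (1.2900 × 40.304) / 471.187 = 51.992/471.187 = 0.1103.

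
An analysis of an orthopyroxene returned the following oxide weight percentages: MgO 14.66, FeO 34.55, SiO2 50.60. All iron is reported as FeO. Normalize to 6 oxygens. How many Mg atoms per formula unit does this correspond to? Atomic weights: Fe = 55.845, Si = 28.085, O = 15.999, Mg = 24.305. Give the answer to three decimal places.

0.863 Mg apfu

MgO: 14.66/40.304 = 0.36374 mol → 0.36374 mol Mg, 0.36374 mol O.
FeO: 34.55/71.844 = 0.48090 mol → 0.48090 mol Fe, 0.48090 mol O.
SiO2: 50.60/60.083 = 0.84217 mol → 0.84217 mol Si, 1.68434 mol O.
Total oxygen = 2.52898 mol. Normalization factor = 6/2.52898 = 2.37250.
Mg per 6 O = 0.36374 × 2.37250 = 0.863.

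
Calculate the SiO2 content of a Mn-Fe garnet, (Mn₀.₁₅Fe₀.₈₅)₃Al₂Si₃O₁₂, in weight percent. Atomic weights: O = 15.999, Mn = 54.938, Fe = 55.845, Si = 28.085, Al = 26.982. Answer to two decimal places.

36.24 wt%

Molar mass of (Mn₀.₁₅Fe₀.₈₅)₃Al₂Si₃O₁₂ = 0.45×54.938 + 2.55×55.845 + 2×26.982 + 3×28.085 + 12×15.999 = 497.334 g/mol.
Each formula unit contains 3 Si, equivalent to 3/1 = 3.0000 mol SiO2.
M(SiO2) = 1×28.085 + 2×15.999 = 60.083 g/mol.
Mass of SiO2 per formula unit = 3.0000 × 60.083 = 180.249 g.
SiO2 wt% = 180.249 / 497.334 × 100 = 36.24%.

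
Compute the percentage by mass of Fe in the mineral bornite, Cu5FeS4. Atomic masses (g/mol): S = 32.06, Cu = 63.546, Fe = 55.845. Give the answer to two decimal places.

Formula mass = 5×63.546 + 1×55.845 + 4×32.06 = 501.815 g/mol, of which 55.845 g is Fe.
So Fe makes up 55.845/501.815 = 0.1113 of the mass, i.e. 11.13%.

11.13 mass %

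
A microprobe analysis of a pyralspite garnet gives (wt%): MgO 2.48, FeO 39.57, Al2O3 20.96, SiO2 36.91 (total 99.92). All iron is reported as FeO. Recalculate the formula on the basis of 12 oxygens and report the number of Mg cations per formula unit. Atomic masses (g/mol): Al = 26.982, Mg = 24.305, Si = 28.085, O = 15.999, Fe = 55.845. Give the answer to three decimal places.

MgO (M=40.304): mol = 0.06153; Mg = 0.06153, O = 0.06153.
FeO (M=71.844): mol = 0.55078; Fe = 0.55078, O = 0.55078.
Al2O3 (M=101.961): mol = 0.20557; Al = 0.41114, O = 0.61671.
SiO2 (M=60.083): mol = 0.61432; Si = 0.61432, O = 1.22864.
ΣO = 2.45766; factor = 12/ΣO = 4.88269.
Mg apfu = 0.06153 × 4.88269 = 0.300.

0.300 Mg apfu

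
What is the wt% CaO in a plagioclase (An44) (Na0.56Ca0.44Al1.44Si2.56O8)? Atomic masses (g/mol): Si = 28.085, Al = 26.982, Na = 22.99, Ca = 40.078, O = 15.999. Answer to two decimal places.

9.16 wt%

Molar mass of Na0.56Ca0.44Al1.44Si2.56O8 = 0.56×22.99 + 0.44×40.078 + 1.44×26.982 + 2.56×28.085 + 8×15.999 = 269.252 g/mol.
Each formula unit contains 0.44 Ca, equivalent to 0.44/1 = 0.4400 mol CaO.
M(CaO) = 1×40.078 + 1×15.999 = 56.077 g/mol.
Mass of CaO per formula unit = 0.4400 × 56.077 = 24.674 g.
CaO wt% = 24.674 / 269.252 × 100 = 9.16%.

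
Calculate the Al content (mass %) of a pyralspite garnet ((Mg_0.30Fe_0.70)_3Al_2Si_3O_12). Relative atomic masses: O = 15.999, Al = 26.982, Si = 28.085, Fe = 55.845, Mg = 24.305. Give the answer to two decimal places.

11.50 mass %

M((Mg_0.30Fe_0.70)_3Al_2Si_3O_12) = 469.356 g/mol.
Al contributes 2 × 26.982 = 53.964 g per mole.
53.964/469.356 = 0.1150 → 11.50%.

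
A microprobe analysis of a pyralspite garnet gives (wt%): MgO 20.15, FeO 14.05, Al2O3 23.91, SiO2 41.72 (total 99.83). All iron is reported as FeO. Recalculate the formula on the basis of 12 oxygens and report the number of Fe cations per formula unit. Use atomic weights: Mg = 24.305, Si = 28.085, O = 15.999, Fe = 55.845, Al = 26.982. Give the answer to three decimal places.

0.842 Fe apfu

MgO (M=40.304): mol = 0.49995; Mg = 0.49995, O = 0.49995.
FeO (M=71.844): mol = 0.19556; Fe = 0.19556, O = 0.19556.
Al2O3 (M=101.961): mol = 0.23450; Al = 0.46900, O = 0.70350.
SiO2 (M=60.083): mol = 0.69437; Si = 0.69437, O = 1.38874.
ΣO = 2.78775; factor = 12/ΣO = 4.30455.
Fe apfu = 0.19556 × 4.30455 = 0.842.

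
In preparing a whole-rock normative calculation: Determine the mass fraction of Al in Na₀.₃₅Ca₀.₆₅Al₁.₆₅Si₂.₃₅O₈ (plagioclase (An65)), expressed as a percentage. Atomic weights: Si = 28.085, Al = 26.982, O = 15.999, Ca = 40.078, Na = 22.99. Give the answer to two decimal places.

16.33 wt%

Molar mass of Na₀.₃₅Ca₀.₆₅Al₁.₆₅Si₂.₃₅O₈: 0.35×22.99 + 0.65×40.078 + 1.65×26.982 + 2.35×28.085 + 8×15.999 = 272.609 g/mol.
Mass of Al per formula unit: 1.65 × 26.982 = 44.520 g.
Weight fraction Al = 44.520 / 272.609 = 0.1633.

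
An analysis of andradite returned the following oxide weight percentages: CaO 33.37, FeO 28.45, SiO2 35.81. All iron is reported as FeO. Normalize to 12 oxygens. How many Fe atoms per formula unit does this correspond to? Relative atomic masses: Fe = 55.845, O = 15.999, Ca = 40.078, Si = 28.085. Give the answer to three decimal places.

2.177 Fe apfu

CaO (M=56.077): mol = 0.59507; Ca = 0.59507, O = 0.59507.
FeO (M=71.844): mol = 0.39600; Fe = 0.39600, O = 0.39600.
SiO2 (M=60.083): mol = 0.59601; Si = 0.59601, O = 1.19202.
ΣO = 2.18309; factor = 12/ΣO = 5.49680.
Fe apfu = 0.39600 × 5.49680 = 2.177.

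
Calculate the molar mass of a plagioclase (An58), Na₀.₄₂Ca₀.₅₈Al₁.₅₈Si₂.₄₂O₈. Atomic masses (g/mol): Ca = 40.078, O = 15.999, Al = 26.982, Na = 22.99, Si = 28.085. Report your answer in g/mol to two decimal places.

The formula mass is the sum 0.42*22.99 + 0.58*40.078 + 1.58*26.982 + 2.42*28.085 + 8*15.999.

271.49 g/mol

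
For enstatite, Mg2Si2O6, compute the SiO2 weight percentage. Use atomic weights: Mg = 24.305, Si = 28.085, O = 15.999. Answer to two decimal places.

59.85 wt%

M(Mg2Si2O6) = 200.774 g/mol; M(SiO2) = 60.083 g/mol.
Moles SiO2 per formula unit = 2 Si ÷ 1 = 2.0000.
SiO2 fraction = (2.0000 × 60.083) / 200.774 = 120.166/200.774 = 0.5985.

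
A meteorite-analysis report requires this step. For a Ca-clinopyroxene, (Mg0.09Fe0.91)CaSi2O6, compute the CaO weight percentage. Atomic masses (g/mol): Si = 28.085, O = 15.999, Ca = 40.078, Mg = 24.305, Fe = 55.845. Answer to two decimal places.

Formula mass = 245.248 g/mol.
1 Ca → 1.0000 mol CaO per formula unit; M(CaO) = 56.077, so CaO mass = 56.077 g.
56.077/245.248 × 100 = 22.87 wt%.

22.87 wt%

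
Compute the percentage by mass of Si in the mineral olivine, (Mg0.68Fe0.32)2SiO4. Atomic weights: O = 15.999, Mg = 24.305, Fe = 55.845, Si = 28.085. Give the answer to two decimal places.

17.46 mass %

Formula mass = 1.36·24.305 + 0.64·55.845 + 1·28.085 + 4·15.999 = 160.877 g/mol, of which 28.085 g is Si.
So Si makes up 28.085/160.877 = 0.1746 of the mass, i.e. 17.46%.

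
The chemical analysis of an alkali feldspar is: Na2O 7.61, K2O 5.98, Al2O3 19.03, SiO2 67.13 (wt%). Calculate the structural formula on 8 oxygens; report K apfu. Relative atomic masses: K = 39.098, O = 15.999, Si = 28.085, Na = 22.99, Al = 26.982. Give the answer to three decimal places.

0.341 K apfu

7.61 wt% Na2O ÷ 61.979 g/mol = 0.12278 mol, giving 0.24556 Na and 0.12278 O.
5.98 wt% K2O ÷ 94.195 g/mol = 0.06349 mol, giving 0.12698 K and 0.06349 O.
19.03 wt% Al2O3 ÷ 101.961 g/mol = 0.18664 mol, giving 0.37328 Al and 0.55992 O.
67.13 wt% SiO2 ÷ 60.083 g/mol = 1.11729 mol, giving 1.11729 Si and 2.23458 O.
Oxygen sums to 2.98077; scaling by 8/2.98077 = 2.68387 puts the formula on 8 O.
K: 0.12698 × 2.68387 = 0.341 atoms per formula unit.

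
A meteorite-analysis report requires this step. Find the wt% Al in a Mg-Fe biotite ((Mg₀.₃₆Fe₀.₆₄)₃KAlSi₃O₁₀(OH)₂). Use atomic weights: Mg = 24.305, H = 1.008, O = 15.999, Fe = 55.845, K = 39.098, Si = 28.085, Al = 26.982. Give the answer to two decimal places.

5.65 weight percent

Molar mass of (Mg₀.₃₆Fe₀.₆₄)₃KAlSi₃O₁₀(OH)₂: 1.08·24.305 + 1.92·55.845 + 1·39.098 + 1·26.982 + 3·28.085 + 12·15.999 + 2·1.008 = 477.811 g/mol.
Mass of Al per formula unit: 1 × 26.982 = 26.982 g.
Weight fraction Al = 26.982 / 477.811 = 0.0565.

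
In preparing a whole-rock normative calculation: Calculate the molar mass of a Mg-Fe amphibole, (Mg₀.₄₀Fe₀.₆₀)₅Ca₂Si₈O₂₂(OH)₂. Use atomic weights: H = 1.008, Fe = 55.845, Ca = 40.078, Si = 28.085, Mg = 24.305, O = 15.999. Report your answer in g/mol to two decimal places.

906.97 g/mol

Mg: 2 × 24.305 = 48.6100
Fe: 3 × 55.845 = 167.5350
Ca: 2 × 40.078 = 80.1560
Si: 8 × 28.085 = 224.6800
O: 24 × 15.999 = 383.9760
H: 2 × 1.008 = 2.0160
Summing the contributions gives the formula mass.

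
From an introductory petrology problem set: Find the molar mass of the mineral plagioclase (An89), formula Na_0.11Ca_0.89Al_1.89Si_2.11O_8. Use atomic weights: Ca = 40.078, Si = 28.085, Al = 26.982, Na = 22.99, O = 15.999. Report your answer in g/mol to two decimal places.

M = 0.11×22.99 + 0.89×40.078 + 1.89×26.982 + 2.11×28.085 + 8×15.999

276.45 g/mol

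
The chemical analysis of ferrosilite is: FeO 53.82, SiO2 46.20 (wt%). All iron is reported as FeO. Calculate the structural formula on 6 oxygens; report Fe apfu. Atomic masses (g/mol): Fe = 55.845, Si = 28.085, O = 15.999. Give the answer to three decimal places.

1.965 Fe apfu

FeO (M=71.844): mol = 0.74912; Fe = 0.74912, O = 0.74912.
SiO2 (M=60.083): mol = 0.76894; Si = 0.76894, O = 1.53788.
ΣO = 2.28700; factor = 6/ΣO = 2.62352.
Fe apfu = 0.74912 × 2.62352 = 1.965.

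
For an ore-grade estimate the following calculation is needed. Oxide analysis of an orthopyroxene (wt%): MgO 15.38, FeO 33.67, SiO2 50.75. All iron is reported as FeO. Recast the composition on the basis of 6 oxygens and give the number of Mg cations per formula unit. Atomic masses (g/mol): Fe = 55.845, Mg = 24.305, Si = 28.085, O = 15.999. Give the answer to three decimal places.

15.38 wt% MgO ÷ 40.304 g/mol = 0.38160 mol, giving 0.38160 Mg and 0.38160 O.
33.67 wt% FeO ÷ 71.844 g/mol = 0.46865 mol, giving 0.46865 Fe and 0.46865 O.
50.75 wt% SiO2 ÷ 60.083 g/mol = 0.84466 mol, giving 0.84466 Si and 1.68932 O.
Oxygen sums to 2.53957; scaling by 6/2.53957 = 2.36260 puts the formula on 6 O.
Mg: 0.38160 × 2.36260 = 0.902 atoms per formula unit.

0.902 Mg apfu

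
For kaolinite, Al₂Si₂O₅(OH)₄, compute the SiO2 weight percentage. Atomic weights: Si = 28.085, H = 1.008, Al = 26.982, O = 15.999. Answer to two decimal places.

Formula mass = 258.157 g/mol.
2 Si → 2.0000 mol SiO2 per formula unit; M(SiO2) = 60.083, so SiO2 mass = 120.166 g.
120.166/258.157 × 100 = 46.55 wt%.

46.55 wt%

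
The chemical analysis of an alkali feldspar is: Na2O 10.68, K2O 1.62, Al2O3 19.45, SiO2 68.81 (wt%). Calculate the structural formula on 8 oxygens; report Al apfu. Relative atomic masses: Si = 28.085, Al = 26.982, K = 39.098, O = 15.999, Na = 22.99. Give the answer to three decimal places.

Na2O (M=61.979): mol = 0.17232; Na = 0.34464, O = 0.17232.
K2O (M=94.195): mol = 0.01720; K = 0.03440, O = 0.01720.
Al2O3 (M=101.961): mol = 0.19076; Al = 0.38152, O = 0.57228.
SiO2 (M=60.083): mol = 1.14525; Si = 1.14525, O = 2.29050.
ΣO = 3.05230; factor = 8/ΣO = 2.62097.
Al apfu = 0.38152 × 2.62097 = 1.000.

1.000 Al apfu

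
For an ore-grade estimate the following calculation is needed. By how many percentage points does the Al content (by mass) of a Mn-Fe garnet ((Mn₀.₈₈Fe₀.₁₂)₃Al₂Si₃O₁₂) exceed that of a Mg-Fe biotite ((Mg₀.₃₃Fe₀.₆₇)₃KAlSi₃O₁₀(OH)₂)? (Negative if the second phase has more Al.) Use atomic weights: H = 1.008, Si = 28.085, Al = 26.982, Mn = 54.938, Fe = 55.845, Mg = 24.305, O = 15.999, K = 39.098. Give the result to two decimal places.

M((Mn₀.₈₈Fe₀.₁₂)₃Al₂Si₃O₁₂) = 495.348 g/mol, so wt% Al = 53.964/495.348 × 100 = 10.89%.
M((Mg₀.₃₃Fe₀.₆₇)₃KAlSi₃O₁₀(OH)₂) = 480.649 g/mol, so wt% Al = 26.982/480.649 × 100 = 5.61%.
10.89 − 5.61 = 5.28 pp.

5.28 percentage points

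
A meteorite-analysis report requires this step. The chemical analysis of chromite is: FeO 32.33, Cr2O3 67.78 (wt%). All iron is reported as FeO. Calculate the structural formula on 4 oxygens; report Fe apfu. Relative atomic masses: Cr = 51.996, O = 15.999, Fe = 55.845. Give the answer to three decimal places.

32.33 wt% FeO ÷ 71.844 g/mol = 0.45000 mol, giving 0.45000 Fe and 0.45000 O.
67.78 wt% Cr2O3 ÷ 151.989 g/mol = 0.44595 mol, giving 0.89190 Cr and 1.33785 O.
Oxygen sums to 1.78785; scaling by 4/1.78785 = 2.23732 puts the formula on 4 O.
Fe: 0.45000 × 2.23732 = 1.007 atoms per formula unit.

1.007 Fe apfu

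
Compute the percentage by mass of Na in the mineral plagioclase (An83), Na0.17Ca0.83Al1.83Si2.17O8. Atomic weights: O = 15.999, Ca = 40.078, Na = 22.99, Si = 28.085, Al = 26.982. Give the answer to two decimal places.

Molar mass of Na0.17Ca0.83Al1.83Si2.17O8: 0.17×22.99 + 0.83×40.078 + 1.83×26.982 + 2.17×28.085 + 8×15.999 = 275.487 g/mol.
Mass of Na per formula unit: 0.17 × 22.99 = 3.908 g.
Weight fraction Na = 3.908 / 275.487 = 0.0142.

1.42 wt%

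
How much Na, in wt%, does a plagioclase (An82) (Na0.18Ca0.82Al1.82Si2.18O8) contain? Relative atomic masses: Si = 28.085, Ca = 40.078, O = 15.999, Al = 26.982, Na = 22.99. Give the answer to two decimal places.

1.50 wt%

M(Na0.18Ca0.82Al1.82Si2.18O8) = 275.327 g/mol.
Na contributes 0.18 × 22.99 = 4.138 g per mole.
4.138/275.327 = 0.0150 → 1.50%.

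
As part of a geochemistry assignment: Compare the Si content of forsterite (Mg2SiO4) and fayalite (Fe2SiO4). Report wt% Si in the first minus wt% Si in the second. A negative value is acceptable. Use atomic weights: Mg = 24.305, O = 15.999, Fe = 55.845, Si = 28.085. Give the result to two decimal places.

6.18 percentage points

M(Mg2SiO4) = 140.691 g/mol, so wt% Si = 28.085/140.691 × 100 = 19.96%.
M(Fe2SiO4) = 203.771 g/mol, so wt% Si = 28.085/203.771 × 100 = 13.78%.
19.96 − 13.78 = 6.18 pp.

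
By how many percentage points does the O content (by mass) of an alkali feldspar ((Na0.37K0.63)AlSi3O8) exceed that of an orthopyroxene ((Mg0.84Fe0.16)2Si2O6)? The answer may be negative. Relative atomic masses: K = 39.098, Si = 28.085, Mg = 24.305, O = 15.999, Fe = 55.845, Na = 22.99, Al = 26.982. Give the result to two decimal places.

1.47 percentage points

O in (Na0.37K0.63)AlSi3O8: molar mass 272.367 g/mol; 8×15.999 = 127.992 g → 46.99 wt%.
O in (Mg0.84Fe0.16)2Si2O6: molar mass 210.867 g/mol; 6×15.999 = 95.994 g → 45.52 wt%.
Difference = 46.99 − 45.52 = 1.47 percentage points.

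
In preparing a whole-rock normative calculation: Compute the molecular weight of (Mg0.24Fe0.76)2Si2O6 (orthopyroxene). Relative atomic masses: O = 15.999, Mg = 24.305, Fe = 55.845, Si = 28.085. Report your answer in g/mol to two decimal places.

248.71 g/mol

M = 0.48(24.305) + 1.52(55.845) + 2(28.085) + 6(15.999)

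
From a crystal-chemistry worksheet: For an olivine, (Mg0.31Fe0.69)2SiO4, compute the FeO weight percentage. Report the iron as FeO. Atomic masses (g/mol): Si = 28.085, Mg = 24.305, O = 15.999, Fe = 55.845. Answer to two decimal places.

Formula mass = 184.216 g/mol.
1.38 Fe → 1.3800 mol FeO per formula unit; M(FeO) = 71.844, so FeO mass = 99.145 g.
99.145/184.216 × 100 = 53.82 wt%.

53.82 wt%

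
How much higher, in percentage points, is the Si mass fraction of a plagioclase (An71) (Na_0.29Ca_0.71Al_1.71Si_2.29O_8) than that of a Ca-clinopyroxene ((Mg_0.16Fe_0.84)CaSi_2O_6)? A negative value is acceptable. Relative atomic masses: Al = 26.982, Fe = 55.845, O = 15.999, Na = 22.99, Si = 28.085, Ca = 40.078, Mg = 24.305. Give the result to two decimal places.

First mineral: 64.315 g Si in 273.568 g formula = 23.51 wt% Si.
Second mineral: 56.170 g Si in 243.041 g formula = 23.11 wt% Si.
23.51% − 23.11% gives a difference of 0.40 percentage points.

0.40 percentage points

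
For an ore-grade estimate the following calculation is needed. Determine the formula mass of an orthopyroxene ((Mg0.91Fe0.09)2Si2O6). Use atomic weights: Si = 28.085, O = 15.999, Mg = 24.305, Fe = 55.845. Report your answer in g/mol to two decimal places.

Mg: 1.82 × 24.305 = 44.2351
Fe: 0.18 × 55.845 = 10.0521
Si: 2 × 28.085 = 56.1700
O: 6 × 15.999 = 95.9940
Summing the contributions gives the formula mass.

206.45 g/mol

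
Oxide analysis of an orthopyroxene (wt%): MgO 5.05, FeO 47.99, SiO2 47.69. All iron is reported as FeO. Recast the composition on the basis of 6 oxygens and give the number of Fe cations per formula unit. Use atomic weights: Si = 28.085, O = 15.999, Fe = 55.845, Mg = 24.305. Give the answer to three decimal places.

1.683 Fe apfu

5.05 wt% MgO ÷ 40.304 g/mol = 0.12530 mol, giving 0.12530 Mg and 0.12530 O.
47.99 wt% FeO ÷ 71.844 g/mol = 0.66798 mol, giving 0.66798 Fe and 0.66798 O.
47.69 wt% SiO2 ÷ 60.083 g/mol = 0.79374 mol, giving 0.79374 Si and 1.58748 O.
Oxygen sums to 2.38076; scaling by 6/2.38076 = 2.52020 puts the formula on 6 O.
Fe: 0.66798 × 2.52020 = 1.683 atoms per formula unit.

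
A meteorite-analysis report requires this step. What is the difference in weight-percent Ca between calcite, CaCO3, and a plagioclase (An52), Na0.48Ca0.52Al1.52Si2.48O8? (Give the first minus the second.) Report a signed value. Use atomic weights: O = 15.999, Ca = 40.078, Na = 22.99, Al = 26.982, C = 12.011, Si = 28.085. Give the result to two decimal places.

Ca in CaCO3: molar mass 100.086 g/mol; 1×40.078 = 40.078 g → 40.04 wt%.
Ca in Na0.48Ca0.52Al1.52Si2.48O8: molar mass 270.531 g/mol; 0.52×40.078 = 20.841 g → 7.70 wt%.
Difference = 40.04 − 7.70 = 32.34 percentage points.

32.34 percentage points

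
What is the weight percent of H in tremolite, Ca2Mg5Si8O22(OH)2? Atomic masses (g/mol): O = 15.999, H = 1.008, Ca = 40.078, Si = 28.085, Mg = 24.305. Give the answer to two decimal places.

Formula mass = 2×40.078 + 5×24.305 + 8×28.085 + 24×15.999 + 2×1.008 = 812.353 g/mol, of which 2.016 g is H.
So H makes up 2.016/812.353 = 0.0025 of the mass, i.e. 0.25%.

0.25 wt%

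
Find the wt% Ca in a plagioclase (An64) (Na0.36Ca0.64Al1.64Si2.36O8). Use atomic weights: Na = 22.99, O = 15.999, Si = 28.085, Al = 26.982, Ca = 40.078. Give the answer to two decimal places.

9.41 wt%

Formula mass = 0.36*22.99 + 0.64*40.078 + 1.64*26.982 + 2.36*28.085 + 8*15.999 = 272.449 g/mol, of which 25.650 g is Ca.
So Ca makes up 25.650/272.449 = 0.0941 of the mass, i.e. 9.41%.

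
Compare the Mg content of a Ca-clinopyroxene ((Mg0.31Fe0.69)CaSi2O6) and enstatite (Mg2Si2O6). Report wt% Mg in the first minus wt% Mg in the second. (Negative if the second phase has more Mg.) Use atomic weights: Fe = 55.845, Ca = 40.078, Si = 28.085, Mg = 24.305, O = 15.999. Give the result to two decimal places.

-21.05 percentage points

First mineral: 7.535 g Mg in 238.310 g formula = 3.16 wt% Mg.
Second mineral: 48.610 g Mg in 200.774 g formula = 24.21 wt% Mg.
3.16% − 24.21% gives a difference of -21.05 percentage points.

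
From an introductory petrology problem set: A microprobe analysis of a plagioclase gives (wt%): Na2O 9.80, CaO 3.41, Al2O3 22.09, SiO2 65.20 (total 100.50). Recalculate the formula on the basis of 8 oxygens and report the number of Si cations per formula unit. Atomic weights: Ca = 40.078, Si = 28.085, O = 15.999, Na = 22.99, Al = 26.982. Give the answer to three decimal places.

2.856 Si apfu

9.80 wt% Na2O ÷ 61.979 g/mol = 0.15812 mol, giving 0.31624 Na and 0.15812 O.
3.41 wt% CaO ÷ 56.077 g/mol = 0.06081 mol, giving 0.06081 Ca and 0.06081 O.
22.09 wt% Al2O3 ÷ 101.961 g/mol = 0.21665 mol, giving 0.43330 Al and 0.64995 O.
65.20 wt% SiO2 ÷ 60.083 g/mol = 1.08517 mol, giving 1.08517 Si and 2.17034 O.
Oxygen sums to 3.03922; scaling by 8/3.03922 = 2.63225 puts the formula on 8 O.
Si: 1.08517 × 2.63225 = 2.856 atoms per formula unit.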